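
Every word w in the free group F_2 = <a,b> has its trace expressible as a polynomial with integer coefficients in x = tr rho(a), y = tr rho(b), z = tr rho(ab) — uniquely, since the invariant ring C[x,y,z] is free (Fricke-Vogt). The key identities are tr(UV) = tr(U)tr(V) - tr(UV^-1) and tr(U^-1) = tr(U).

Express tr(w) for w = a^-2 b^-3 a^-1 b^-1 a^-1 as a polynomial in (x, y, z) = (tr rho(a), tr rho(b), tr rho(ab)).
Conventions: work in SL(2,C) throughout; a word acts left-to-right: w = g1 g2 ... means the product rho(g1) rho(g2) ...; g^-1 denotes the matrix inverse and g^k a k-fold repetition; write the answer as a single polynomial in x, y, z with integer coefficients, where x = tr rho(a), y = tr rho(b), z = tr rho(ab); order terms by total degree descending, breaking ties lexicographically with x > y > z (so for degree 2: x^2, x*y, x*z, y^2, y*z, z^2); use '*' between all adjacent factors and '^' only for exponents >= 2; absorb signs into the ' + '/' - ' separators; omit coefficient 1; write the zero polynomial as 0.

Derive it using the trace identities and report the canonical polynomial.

tr(a^-1) = tr(a) = x
tr(a^-1 b) = tr(b) * tr(a) - tr(b a)   [inverse elimination on a] = x*y - z
apply: tr(b^-1 a^-1) = tr(a^-1) * tr(b) - tr(a^-1 b)   [inverse elimination on b] = z
tr(b^-1 a^-2) = tr(b^-1 a^-1) * tr(a) - tr(b^-1)   [inverse elimination on a] = x*z - y
tr(a^-2) = tr(a^-1) * tr(a) - tr(1)   [inverse elimination on a] = x^2 - 2
apply: tr(a^-2 b^-2) = tr(b^-1 a^-2) * tr(b) - tr(b^-1 a^-2 b)   [inverse elimination on b] = x*y*z - x^2 - y^2 + 2
tr(b^-1 a^-2 b^-2) = tr(a^-2 b^-2) * tr(b) - tr(a^-2 b^-1)   [inverse elimination on b] = x*y^2*z - x^2*y - y^3 - x*z + 3*y
use: tr(a b a b) = tr(b a) * tr(b a) - tr(1)   [split at a repeated b] = z^2 - 2
apply: tr(b a b^-1 a) = tr(a b a) * tr(b) - tr(a b a b)   [inverse elimination on b] = x*y*z - y^2 - z^2 + 2
apply: tr(a b^-1 a^-1 b) = tr(b a b^-1) * tr(a) - tr(b a b^-1 a)   [inverse elimination on a] = -x*y*z + x^2 + y^2 + z^2 - 2
use: tr(b^-1 a b^-1 a^-1) = tr(a b^-1 a^-1) * tr(b) - tr(a b^-1 a^-1 b)   [inverse elimination on b] = x*y*z - x^2 - z^2 + 2
use: tr(b^-1 a b^-1) = tr(a b^-1) * tr(b) - tr(a)   [inverse elimination on b] = x*y^2 - y*z - x
tr(b^-1 a b^-1 a^-2) = tr(b^-1 a b^-1 a^-1) * tr(a) - tr(b^-1 a b^-1)   [inverse elimination on a] = x^2*y*z - x^3 - x*y^2 - x*z^2 + y*z + 3*x
use: tr(b^-1 a^-2 b^-2 a) = tr(b^-1 a b^-1 a^-2) * tr(b) - tr(b^-1 a b^-1 a^-2 b)   [inverse elimination on b] = x^2*y^2*z - x^3*y - x*y^3 - x*y*z^2 + y^2*z + 3*x*y - z
tr(a^-1 b^-2 a^-1 b^-1 a^-1) = tr(b^-1 a^-2 b^-2) * tr(a) - tr(b^-1 a^-2 b^-2 a)   [inverse elimination on a] = x*y*z^2 - x^2*z - y^2*z + z
apply: tr(a^-1 b^-2 a^-1 b^-1) = tr(b^-1 a^-1 b^-1 a^-1) * tr(b) - tr(b^-1 a^-1 b^-1 a^-1 b)   [inverse elimination on b] = y*z^2 - x*z - y
tr(b^-2 a^-1 b^-1 a^-3) = tr(a^-1 b^-2 a^-1 b^-1 a^-1) * tr(a) - tr(a^-1 b^-2 a^-1 b^-1)   [inverse elimination on a] = x^2*y*z^2 - x^3*z - x*y^2*z - y*z^2 + 2*x*z + y
apply: tr(b^-1 a^-1 b^-1) = tr(b^-1 a^-1) * tr(b) - tr(b^-1 a^-1 b)   [inverse elimination on b] = y*z - x
apply: tr(a^-1 b^-1 a^-1 b^-1 a^-1) = tr(a^-1 b^-1 a^-1 b^-1) * tr(a) - tr(a^-1 b^-1 a^-1 b^-1 a)   [inverse elimination on a] = x*z^2 - y*z - x
use: tr(b^-1 a^-1 b^-1 a^-3) = tr(a^-1 b^-1 a^-1 b^-1 a^-1) * tr(a) - tr(a^-1 b^-1 a^-1 b^-1)   [inverse elimination on a] = x^2*z^2 - x*y*z - x^2 - z^2 + 2
use: tr(a^-2 b^-3 a^-1 b^-1 a^-1) = tr(b^-2 a^-1 b^-1 a^-3) * tr(b) - tr(b^-2 a^-1 b^-1 a^-3 b)   [inverse elimination on b] = x^2*y^2*z^2 - x^3*y*z - x*y^3*z - x^2*z^2 - y^2*z^2 + 3*x*y*z + x^2 + y^2 + z^2 - 2

x^2*y^2*z^2 - x^3*y*z - x*y^3*z - x^2*z^2 - y^2*z^2 + 3*x*y*z + x^2 + y^2 + z^2 - 2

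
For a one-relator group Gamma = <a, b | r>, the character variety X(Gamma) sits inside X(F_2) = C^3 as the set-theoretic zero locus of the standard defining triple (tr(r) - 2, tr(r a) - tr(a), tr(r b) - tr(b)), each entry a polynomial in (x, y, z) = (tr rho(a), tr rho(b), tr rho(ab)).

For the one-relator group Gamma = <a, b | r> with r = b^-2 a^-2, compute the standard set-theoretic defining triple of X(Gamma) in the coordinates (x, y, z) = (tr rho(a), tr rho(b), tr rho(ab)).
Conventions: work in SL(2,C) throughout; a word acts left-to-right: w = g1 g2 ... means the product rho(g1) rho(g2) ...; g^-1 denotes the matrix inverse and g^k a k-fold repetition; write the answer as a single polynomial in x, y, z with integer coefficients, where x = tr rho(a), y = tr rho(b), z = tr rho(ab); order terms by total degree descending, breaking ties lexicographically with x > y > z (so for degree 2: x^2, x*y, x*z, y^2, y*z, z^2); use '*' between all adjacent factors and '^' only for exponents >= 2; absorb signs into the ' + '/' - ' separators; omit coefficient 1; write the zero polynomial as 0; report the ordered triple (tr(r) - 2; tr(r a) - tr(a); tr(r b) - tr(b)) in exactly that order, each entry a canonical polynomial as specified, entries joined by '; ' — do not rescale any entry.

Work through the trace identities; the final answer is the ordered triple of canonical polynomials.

x*y*z - x^2 - y^2; y*z - 2*x; x*z - 2*y

use: trace(b^-1) = trace(b) = y
use: trace(b^-1 a) = trace(a) trace(b) - trace(a b)   [inverse elimination on b] = x*y - z
apply: trace(a^-1 b^-1) = trace(b^-1) trace(a) - trace(b^-1 a)   [inverse elimination on a] = z
trace(b^-1 a^-2) = trace(a^-1 b^-1) trace(a) - trace(a^-1 b^-1 a)   [inverse elimination on a] = x*z - y
trace(a^-2) = trace(a^-1) trace(a) - trace(1)   [inverse elimination on a] = x^2 - 2
use: trace(b^-2 a^-2) = trace(b^-1 a^-2) trace(b) - trace(b^-1 a^-2 b)   [inverse elimination on b] = x*y*z - x^2 - y^2 + 2
trace(b^-2 a^-1) = trace(b^-1 a^-1) trace(b) - trace(b^-1 a^-1 b) = y*z - x
assemble the triple (trace(r) - 2; trace(r a) - x; trace(r b) - y)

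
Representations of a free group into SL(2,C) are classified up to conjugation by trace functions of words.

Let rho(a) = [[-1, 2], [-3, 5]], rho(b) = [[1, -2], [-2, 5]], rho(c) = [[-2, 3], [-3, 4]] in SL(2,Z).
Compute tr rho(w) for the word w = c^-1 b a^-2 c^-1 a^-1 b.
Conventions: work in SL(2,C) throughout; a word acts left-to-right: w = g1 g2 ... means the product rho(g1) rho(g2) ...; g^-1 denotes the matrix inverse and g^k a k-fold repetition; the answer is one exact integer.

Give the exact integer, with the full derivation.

rho(c^-1) = [[4, -3], [3, -2]]
... * rho(b) = [[1, -2], [-2, 5]]  ->  [[10, -23], [7, -16]]
... * rho(a^-1) = [[5, -2], [3, -1]]  ->  [[-19, 3], [-13, 2]]
... * rho(a^-1) = [[5, -2], [3, -1]]  ->  [[-86, 35], [-59, 24]]
... * rho(c^-1) = [[4, -3], [3, -2]]  ->  [[-239, 188], [-164, 129]]
... * rho(a^-1) = [[5, -2], [3, -1]]  ->  [[-631, 290], [-433, 199]]
... * rho(b) = [[1, -2], [-2, 5]]  ->  [[-1211, 2712], [-831, 1861]]
tr = -1211 + 1861 = 650

650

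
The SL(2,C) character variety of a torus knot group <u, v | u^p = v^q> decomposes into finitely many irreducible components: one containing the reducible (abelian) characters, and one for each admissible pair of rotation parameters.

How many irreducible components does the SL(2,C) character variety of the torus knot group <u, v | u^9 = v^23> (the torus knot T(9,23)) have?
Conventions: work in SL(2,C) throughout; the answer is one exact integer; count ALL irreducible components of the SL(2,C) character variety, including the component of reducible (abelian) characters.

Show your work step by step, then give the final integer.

In the torus knot group T(9,23), u^9 = v^23 is central, so an irreducible representation sends it to +I or -I (Schur).
On an irreducible component, tr(u) is locked at 2*cos(pi*alpha/9) for some alpha in 1..8, and tr(v) at 2*cos(pi*beta/23) for some beta in 1..22.
Consistency of u^9 = (-1)^alpha I with v^23 = (-1)^beta I forces alpha = beta (mod 2).
count pairs: odd alpha (4 choices) x odd beta (11), plus even alpha (4) x even beta (11): 4*11 + 4*11 = 88.
Total: 88 irreducible-character components + 1 reducible (abelian) component = 89.

89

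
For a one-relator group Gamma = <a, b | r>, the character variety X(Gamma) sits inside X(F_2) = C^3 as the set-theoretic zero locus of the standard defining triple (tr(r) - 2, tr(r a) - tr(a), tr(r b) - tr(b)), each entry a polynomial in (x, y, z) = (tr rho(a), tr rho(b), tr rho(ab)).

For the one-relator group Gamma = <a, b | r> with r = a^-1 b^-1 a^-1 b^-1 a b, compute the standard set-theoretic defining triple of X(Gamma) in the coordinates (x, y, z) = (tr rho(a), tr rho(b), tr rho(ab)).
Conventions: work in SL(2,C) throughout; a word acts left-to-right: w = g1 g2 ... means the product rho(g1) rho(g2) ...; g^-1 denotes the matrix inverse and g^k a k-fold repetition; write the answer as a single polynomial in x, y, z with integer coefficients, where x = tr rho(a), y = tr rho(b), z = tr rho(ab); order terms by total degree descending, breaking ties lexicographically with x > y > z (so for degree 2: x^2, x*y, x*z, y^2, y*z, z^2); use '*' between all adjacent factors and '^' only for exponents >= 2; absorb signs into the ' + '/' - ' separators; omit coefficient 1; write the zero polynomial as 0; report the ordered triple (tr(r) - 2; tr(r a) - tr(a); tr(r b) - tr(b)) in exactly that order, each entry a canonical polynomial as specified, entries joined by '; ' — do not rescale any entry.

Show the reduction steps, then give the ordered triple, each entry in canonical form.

-x*y*z^2 + x^2*z + y^2*z + z^3 - 3*z - 2; -x + y; -x*y^2*z^2 + x^2*y*z + y^3*z + y*z^3 - 4*y*z + x - y

tr(b^-1) = tr(b) = y
tr(a b a) = tr(a)*tr(b a) - tr(b)   [square of a] = x*z - y
tr(b a b a) = tr(b a)*tr(b a) - tr(1)   [split at a repeated b] = z^2 - 2
tr(b a b) = tr(b)*tr(a b) - tr(a)   [square of b] = y*z - x
tr(a b a b a) = tr(a)*tr(b a b a) - tr(b a b)   [square of a] = x*z^2 - y*z - x
tr(a b a b a b) = tr(b a b a)*tr(b a) - tr(a b)   [split at a repeated b] = z^3 - 3*z
tr(b a b a b^-1 a) = tr(a b a b a)*tr(b) - tr(a b a b a b)   [inverse elimination on b] = x*y*z^2 - y^2*z - z^3 - x*y + 3*z
tr(a b a b^-1 a^-1 b) = tr(b a b a b^-1)*tr(a) - tr(b a b a b^-1 a)   [inverse elimination on a] = -x*y*z^2 + x^2*z + y^2*z + z^3 - 3*z
tr(b^-1 a^-1 b^-1 a b a) = tr(a b a b^-1 a^-1)*tr(b) - tr(a b a b^-1 a^-1 b)   [inverse elimination on b] = x*y*z^2 - x^2*z - y^2*z - z^3 + x*y + 3*z
tr(a^-1 b^-1 a^-1 b^-1 a b) = tr(b^-1 a^-1 b^-1 a b)*tr(a) - tr(b^-1 a^-1 b^-1 a b a)   [inverse elimination on a] = -x*y*z^2 + x^2*z + y^2*z + z^3 - 3*z
tr(b^2) = tr(b)*tr(b) - tr(1) = y^2 - 2
tr(b a b^2) = tr(b)*tr(a b^2) - tr(a b) = y^2*z - x*y - z
tr(b a b^2 a) = tr(b)*tr(a b a b) - tr(a b a) = y*z^2 - x*z - y
tr(a b^2 a^-1 b) = tr(b a b^2)*tr(a) - tr(b a b^2 a) = x*y^2*z - x^2*y - y*z^2 + y
tr(b^-1 a b^2 a^-1) = tr(a b^2 a^-1)*tr(b) - tr(a b^2 a^-1 b) = -x*y^2*z + x^2*y + y^3 + y*z^2 - 3*y
tr(a^-1 b^-1 a b^2 a^-1) = tr(b^-1 a b^2 a^-1)*tr(a) - tr(b^-1 a b^2) = -x^2*y^2*z + x^3*y + x*y^3 + x*y*z^2 - 3*x*y - z
tr(b^3) = tr(b)*tr(b^2) - tr(b) = y^3 - 3*y
tr(b a^2 b^2) = tr(a)*tr(b^3 a) - tr(b^3) = x*y^2*z - x^2*y - y^3 - x*z + 3*y
tr(b a^2 b^2 a) = tr(a)*tr(b^2 a b a) - tr(b^2 a b) = x*y*z^2 - x^2*z - y^2*z + z
tr(a b^2 a^-1 b a) = tr(b a^2 b^2)*tr(a) - tr(b a^2 b^2 a) = x^2*y^2*z - x^3*y - x*y^3 - x*y*z^2 + y^2*z + 3*x*y - z
tr(b a b a b^2) = tr(b)*tr(b a b a b) - tr(b a b a) = y^2*z^2 - x*y*z - y^2 - z^2 + 2
tr(b a b a b^2 a) = tr(b)*tr(a b a b a b) - tr(a b a b a) = y*z^3 - x*z^2 - 2*y*z + x
tr(a b^2 a^-1 b a b) = tr(b a b a b^2)*tr(a) - tr(b a b a b^2 a) = x*y^2*z^2 - x^2*y*z - y*z^3 - x*y^2 + 2*y*z + x
tr(b^-1 a b^2 a^-1 b a) = tr(a b^2 a^-1 b a)*tr(b) - tr(a b^2 a^-1 b a b) = x^2*y^3*z - x^3*y^2 - x*y^4 - 2*x*y^2*z^2 + x^2*y*z + y^3*z + y*z^3 + 4*x*y^2 - 3*y*z - x
tr(a^-1 b^-1 a b^2 a^-1 b) = tr(b^-1 a b^2 a^-1 b)*tr(a) - tr(b^-1 a b^2 a^-1 b a) = -x^2*y^3*z + x^3*y^2 + x*y^4 + 2*x*y^2*z^2 - x^2*y*z - y^3*z - y*z^3 - 3*x*y^2 + 3*y*z - x
tr(a^-1 b^-1 a^-1 b^-1 a b^2) = tr(a^-1 b^-1 a b^2 a^-1)*tr(b) - tr(a^-1 b^-1 a b^2 a^-1 b) = -x*y^2*z^2 + x^2*y*z + y^3*z + y*z^3 - 4*y*z + x
assemble the triple (tr(r) - 2; tr(r a) - x; tr(r b) - y)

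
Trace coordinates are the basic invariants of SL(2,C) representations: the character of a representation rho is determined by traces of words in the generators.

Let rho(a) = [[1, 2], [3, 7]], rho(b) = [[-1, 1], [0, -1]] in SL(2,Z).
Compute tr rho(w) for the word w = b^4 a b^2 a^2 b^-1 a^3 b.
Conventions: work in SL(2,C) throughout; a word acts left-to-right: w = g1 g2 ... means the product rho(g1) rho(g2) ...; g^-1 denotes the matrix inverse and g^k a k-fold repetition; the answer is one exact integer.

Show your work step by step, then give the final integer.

rho(b) = [[-1, 1], [0, -1]]
... * rho(b) = [[-1, 1], [0, -1]]  ->  [[1, -2], [0, 1]]
... * rho(b) = [[-1, 1], [0, -1]]  ->  [[-1, 3], [0, -1]]
... * rho(b) = [[-1, 1], [0, -1]]  ->  [[1, -4], [0, 1]]
... * rho(a) = [[1, 2], [3, 7]]  ->  [[-11, -26], [3, 7]]
... * rho(b) = [[-1, 1], [0, -1]]  ->  [[11, 15], [-3, -4]]
... * rho(b) = [[-1, 1], [0, -1]]  ->  [[-11, -4], [3, 1]]
... * rho(a) = [[1, 2], [3, 7]]  ->  [[-23, -50], [6, 13]]
... * rho(a) = [[1, 2], [3, 7]]  ->  [[-173, -396], [45, 103]]
... * rho(b^-1) = [[-1, -1], [0, -1]]  ->  [[173, 569], [-45, -148]]
... * rho(a) = [[1, 2], [3, 7]]  ->  [[1880, 4329], [-489, -1126]]
... * rho(a) = [[1, 2], [3, 7]]  ->  [[14867, 34063], [-3867, -8860]]
... * rho(a) = [[1, 2], [3, 7]]  ->  [[117056, 268175], [-30447, -69754]]
... * rho(b) = [[-1, 1], [0, -1]]  ->  [[-117056, -151119], [30447, 39307]]
tr = -117056 + 39307 = -77749

-77749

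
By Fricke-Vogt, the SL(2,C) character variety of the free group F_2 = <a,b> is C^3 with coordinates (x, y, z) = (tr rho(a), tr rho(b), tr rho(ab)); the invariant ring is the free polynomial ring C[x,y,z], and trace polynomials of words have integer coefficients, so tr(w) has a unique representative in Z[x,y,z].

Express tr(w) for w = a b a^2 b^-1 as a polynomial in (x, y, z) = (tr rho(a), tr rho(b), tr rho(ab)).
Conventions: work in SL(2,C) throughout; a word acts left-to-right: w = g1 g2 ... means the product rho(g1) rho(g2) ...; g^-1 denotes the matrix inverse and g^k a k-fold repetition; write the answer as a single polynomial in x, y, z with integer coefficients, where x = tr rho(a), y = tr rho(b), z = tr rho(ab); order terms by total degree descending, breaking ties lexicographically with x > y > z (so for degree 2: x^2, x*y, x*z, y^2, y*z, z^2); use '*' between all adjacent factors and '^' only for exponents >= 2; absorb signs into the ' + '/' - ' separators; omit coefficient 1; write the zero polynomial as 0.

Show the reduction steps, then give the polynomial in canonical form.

tr(b a^2) = tr(a) tr(b a) - tr(b) = x*z - y
tr(a b a^2) = tr(a) tr(b a^2) - tr(b a) = x^2*z - x*y - z
tr(b a b a) = tr(a b) tr(a b) - tr(1) = z^2 - 2
tr(b a b) = tr(b) tr(a b) - tr(a) = y*z - x
next, tr(a b a^2 b) = tr(a) tr(b a b a) - tr(b a b) = x*z^2 - y*z - x
next, tr(a b a^2 b^-1) = tr(a b a^2) tr(b) - tr(a b a^2 b) = x^2*y*z - x*y^2 - x*z^2 + x

x^2*y*z - x*y^2 - x*z^2 + x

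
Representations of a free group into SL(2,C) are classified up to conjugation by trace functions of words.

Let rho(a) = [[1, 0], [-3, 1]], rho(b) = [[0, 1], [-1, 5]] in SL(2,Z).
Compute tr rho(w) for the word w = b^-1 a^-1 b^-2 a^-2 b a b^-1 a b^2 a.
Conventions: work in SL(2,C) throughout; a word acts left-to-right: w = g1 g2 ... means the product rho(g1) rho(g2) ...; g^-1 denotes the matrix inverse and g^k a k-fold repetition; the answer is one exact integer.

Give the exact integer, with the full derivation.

rho(b^-1) = [[5, -1], [1, 0]]
... * rho(a^-1) = [[1, 0], [3, 1]]  ->  [[2, -1], [1, 0]]
... * rho(b^-1) = [[5, -1], [1, 0]]  ->  [[9, -2], [5, -1]]
... * rho(b^-1) = [[5, -1], [1, 0]]  ->  [[43, -9], [24, -5]]
... * rho(a^-1) = [[1, 0], [3, 1]]  ->  [[16, -9], [9, -5]]
... * rho(a^-1) = [[1, 0], [3, 1]]  ->  [[-11, -9], [-6, -5]]
... * rho(b) = [[0, 1], [-1, 5]]  ->  [[9, -56], [5, -31]]
... * rho(a) = [[1, 0], [-3, 1]]  ->  [[177, -56], [98, -31]]
... * rho(b^-1) = [[5, -1], [1, 0]]  ->  [[829, -177], [459, -98]]
... * rho(a) = [[1, 0], [-3, 1]]  ->  [[1360, -177], [753, -98]]
... * rho(b) = [[0, 1], [-1, 5]]  ->  [[177, 475], [98, 263]]
... * rho(b) = [[0, 1], [-1, 5]]  ->  [[-475, 2552], [-263, 1413]]
... * rho(a) = [[1, 0], [-3, 1]]  ->  [[-8131, 2552], [-4502, 1413]]
tr = -8131 + 1413 = -6718

-6718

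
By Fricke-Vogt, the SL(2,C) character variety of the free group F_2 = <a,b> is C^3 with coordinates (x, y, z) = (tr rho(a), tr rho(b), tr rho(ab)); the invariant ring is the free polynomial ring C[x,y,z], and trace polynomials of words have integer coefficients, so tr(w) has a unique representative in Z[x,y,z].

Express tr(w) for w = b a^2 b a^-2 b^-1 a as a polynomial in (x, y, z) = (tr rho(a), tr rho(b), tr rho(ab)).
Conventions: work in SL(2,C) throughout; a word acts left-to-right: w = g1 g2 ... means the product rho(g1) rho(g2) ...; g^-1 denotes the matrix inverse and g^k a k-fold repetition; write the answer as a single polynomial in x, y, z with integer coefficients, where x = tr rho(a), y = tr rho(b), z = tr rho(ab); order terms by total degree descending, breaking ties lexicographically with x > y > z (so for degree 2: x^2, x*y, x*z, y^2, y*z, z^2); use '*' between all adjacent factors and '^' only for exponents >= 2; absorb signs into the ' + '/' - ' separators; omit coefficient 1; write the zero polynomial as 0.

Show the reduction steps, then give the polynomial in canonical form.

-x^3*y*z^2 + x^4*z + 2*x^2*y^2*z + x^2*z^3 - x^3*y - x*y^3 - x*y*z^2 - 4*x^2*z + 4*x*y + z

tr(a b a) = tr(a) tr(b a) - tr(b) = x*z - y
tr(a b a^2) = tr(a) tr(a b a) - tr(a b) = x^2*z - x*y - z
tr(b a b a) = tr(a b) tr(a b) - tr(1) = z^2 - 2
tr(b a b) = tr(b) tr(a b) - tr(a) = y*z - x
tr(b a^2 b a) = tr(a) tr(b a b a) - tr(b a b) = x*z^2 - y*z - x
tr(b^2) = tr(b) tr(b) - tr(1) = y^2 - 2
tr(b a^2 b) = tr(a) tr(b^2 a) - tr(b^2) = x*y*z - x^2 - y^2 + 2
tr(a b a^2 b a) = tr(a) tr(b a^2 b a) - tr(b a^2 b) = x^2*z^2 - 2*x*y*z + y^2 - 2
tr(b a b a b a) = tr(b a) tr(b a b a) - tr(b^-1 a^-1) = z^3 - 3*z
tr(b a b a b) = tr(b) tr(a b a b) - tr(a b a) = y*z^2 - x*z - y
tr(a b a^2 b a b) = tr(a) tr(b a b a b a) - tr(b a b a b) = x*z^3 - y*z^2 - 2*x*z + y
tr(b^-1 a b a^2 b a) = tr(a b a^2 b a) tr(b) - tr(a b a^2 b a b) = x^2*y*z^2 - 2*x*y^2*z - x*z^3 + y^3 + y*z^2 + 2*x*z - 3*y
tr(a^-1 b^-1 a b a^2 b) = tr(b^-1 a b a^2 b) tr(a) - tr(b^-1 a b a^2 b a) = -x^2*y*z^2 + x^3*z + 2*x*y^2*z + x*z^3 - x^2*y - y^3 - y*z^2 - 3*x*z + 3*y
tr(b a^2 b a^-2 b^-1 a) = tr(a^-1 b^-1 a b a^2 b) tr(a) - tr(a^-1 b^-1 a b a^2 b a) = -x^3*y*z^2 + x^4*z + 2*x^2*y^2*z + x^2*z^3 - x^3*y - x*y^3 - x*y*z^2 - 4*x^2*z + 4*x*y + z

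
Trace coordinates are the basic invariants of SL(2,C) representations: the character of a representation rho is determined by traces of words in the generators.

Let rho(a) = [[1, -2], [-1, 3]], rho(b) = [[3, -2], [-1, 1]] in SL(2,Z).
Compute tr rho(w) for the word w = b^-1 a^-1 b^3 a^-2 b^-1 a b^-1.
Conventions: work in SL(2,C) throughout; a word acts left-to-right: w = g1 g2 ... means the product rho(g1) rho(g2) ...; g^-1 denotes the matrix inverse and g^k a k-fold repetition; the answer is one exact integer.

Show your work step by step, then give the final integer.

38414

rho(b^-1) = [[1, 2], [1, 3]]
... * rho(a^-1) = [[3, 2], [1, 1]]  ->  [[5, 4], [6, 5]]
... * rho(b) = [[3, -2], [-1, 1]]  ->  [[11, -6], [13, -7]]
... * rho(b) = [[3, -2], [-1, 1]]  ->  [[39, -28], [46, -33]]
... * rho(b) = [[3, -2], [-1, 1]]  ->  [[145, -106], [171, -125]]
... * rho(a^-1) = [[3, 2], [1, 1]]  ->  [[329, 184], [388, 217]]
... * rho(a^-1) = [[3, 2], [1, 1]]  ->  [[1171, 842], [1381, 993]]
... * rho(b^-1) = [[1, 2], [1, 3]]  ->  [[2013, 4868], [2374, 5741]]
... * rho(a) = [[1, -2], [-1, 3]]  ->  [[-2855, 10578], [-3367, 12475]]
... * rho(b^-1) = [[1, 2], [1, 3]]  ->  [[7723, 26024], [9108, 30691]]
tr = 7723 + 30691 = 38414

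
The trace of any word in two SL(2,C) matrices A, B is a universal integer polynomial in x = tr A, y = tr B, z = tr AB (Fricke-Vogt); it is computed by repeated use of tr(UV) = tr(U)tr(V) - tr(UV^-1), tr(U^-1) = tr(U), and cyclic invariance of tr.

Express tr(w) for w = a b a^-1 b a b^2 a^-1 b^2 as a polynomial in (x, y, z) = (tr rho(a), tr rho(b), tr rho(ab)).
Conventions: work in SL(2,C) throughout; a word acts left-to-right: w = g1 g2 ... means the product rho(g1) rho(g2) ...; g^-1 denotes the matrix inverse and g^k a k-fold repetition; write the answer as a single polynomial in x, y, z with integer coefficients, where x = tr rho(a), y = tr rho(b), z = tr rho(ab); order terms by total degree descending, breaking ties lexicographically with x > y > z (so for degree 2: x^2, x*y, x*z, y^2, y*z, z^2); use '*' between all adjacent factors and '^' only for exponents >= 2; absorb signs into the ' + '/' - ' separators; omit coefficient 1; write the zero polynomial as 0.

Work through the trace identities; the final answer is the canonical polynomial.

x^2*y^4*z^2 - 2*x^3*y^3*z - 2*x*y^3*z^3 + x^4*y^2 + 2*x^2*y^2*z^2 + y^2*z^4 + 2*x*y^3*z - 2*x^2*y^2 - 2*y^2*z^2 + x*y*z - x^2 - z^2 + 2

trace(a b a b) = trace(a b) * trace(a b) - trace(1)   [split at a repeated a] = z^2 - 2
trace(a b a) = trace(a) * trace(b a) - trace(b)   [square of a] = x*z - y
trace(a b a b^2) = trace(b) * trace(a b a b) - trace(a b a)   [square of b] = y*z^2 - x*z - y
trace(b a b a b^2) = trace(b) * trace(a b a b^2) - trace(a b a b)   [square of b] = y^2*z^2 - x*y*z - y^2 - z^2 + 2
trace(a b^4 a b) = trace(b) * trace(b a b a b^2) - trace(b a b a b)   [square of b] = y^3*z^2 - x*y^2*z - y^3 - 2*y*z^2 + x*z + 3*y
trace(b^2 a) = trace(b) * trace(a b) - trace(a)   [square of b] = y*z - x
trace(b^2) = trace(b) * trace(b) - trace(1)   [square of b] = y^2 - 2
trace(b a^2 b) = trace(a) * trace(b^2 a) - trace(b^2)   [square of a] = x*y*z - x^2 - y^2 + 2
trace(a^2 b^3) = trace(b) * trace(b a^2 b) - trace(b a^2)   [square of b] = x*y^2*z - x^2*y - y^3 - x*z + 3*y
trace(a b^4 a) = trace(b) * trace(a^2 b^3) - trace(a^2 b^2)   [square of b] = x*y^3*z - x^2*y^2 - y^4 - 2*x*y*z + x^2 + 4*y^2 - 2
trace(b a b^4 a b) = trace(b) * trace(a b^4 a b) - trace(a b^4 a)   [square of b] = y^4*z^2 - 2*x*y^3*z + x^2*y^2 - 2*y^2*z^2 + 3*x*y*z - x^2 - y^2 + 2
trace(a b a b a b) = trace(b a b a) * trace(b a) - trace(a b)   [split at a repeated b] = z^3 - 3*z
trace(a b a b a) = trace(a) * trace(b a b a) - trace(b a b)   [square of a] = x*z^2 - y*z - x
trace(b a b a b a b) = trace(b) * trace(a b a b a b) - trace(a b a b a)   [square of b] = y*z^3 - x*z^2 - 2*y*z + x
trace(b a b a b a b^2) = trace(b) * trace(b a b a b a b) - trace(b a b a b a)   [square of b] = y^2*z^3 - x*y*z^2 - 2*y^2*z - z^3 + x*y + 3*z
trace(b a b^4 a b a) = trace(b) * trace(b a b a b a b^2) - trace(b a b a b a b)   [square of b] = y^3*z^3 - x*y^2*z^2 - 2*y^3*z - 2*y*z^3 + x*y^2 + x*z^2 + 5*y*z - x
trace(b^2 a b a^-1 b a b^2) = trace(b a b^4 a b) * trace(a) - trace(b a b^4 a b a)   [inverse elimination on a] = x*y^4*z^2 - 2*x^2*y^3*z - y^3*z^3 + x^3*y^2 - x*y^2*z^2 + 3*x^2*y*z + 2*y^3*z + 2*y*z^3 - x^3 - 2*x*y^2 - x*z^2 - 5*y*z + 3*x
trace(b a b^2) = trace(b) * trace(a b^2) - trace(a b)   [square of b] = y^2*z - x*y - z
trace(a b a b^2 a) = trace(a) * trace(b a b^2 a) - trace(b a b^2)   [square of a] = x*y*z^2 - x^2*z - y^2*z + z
trace(a b^2 a b^2 a b) = trace(b) * trace(a b a b^2 a b) - trace(a b a b^2 a)   [square of b] = y^2*z^3 - 2*x*y*z^2 + x^2*z - y^2*z + x*y - z
trace(b^2 a b^2 a) = trace(b) * trace(a b^2 a b) - trace(a b^2 a)   [square of b] = y^2*z^2 - 2*x*y*z + x^2 - 2
trace(b^2 a b^2) = trace(b) * trace(b^2 a b) - trace(b^2 a)   [square of b] = y^3*z - x*y^2 - 2*y*z + x
trace(a b^2 a b^2 a) = trace(a) * trace(b^2 a b^2 a) - trace(b^2 a b^2)   [square of a] = x*y^2*z^2 - 2*x^2*y*z - y^3*z + x^3 + x*y^2 + 2*y*z - 3*x
trace(b a b^2 a b^2 a b) = trace(b) * trace(a b^2 a b^2 a b) - trace(a b^2 a b^2 a)   [square of b] = y^3*z^3 - 3*x*y^2*z^2 + 3*x^2*y*z - x^3 - 3*y*z + 3*x
trace(a b a b a b a b) = trace(a b a b a b) * trace(a b) - trace(b a b a)   [split at a repeated a] = z^4 - 4*z^2 + 2
trace(a b a b a b a) = trace(a) * trace(b a b a b a) - trace(b a b a b)   [square of a] = x*z^3 - y*z^2 - 2*x*z + y
trace(a b^2 a b a b a b) = trace(b) * trace(a b a b a b a b) - trace(a b a b a b a)   [square of b] = y*z^4 - x*z^3 - 3*y*z^2 + 2*x*z + y
trace(a b a b a^2) = trace(a) * trace(a b a b a) - trace(a b a b)   [square of a] = x^2*z^2 - x*y*z - x^2 - z^2 + 2
trace(a b^2 a b a b a) = trace(b) * trace(a b a b a^2 b) - trace(a b a b a^2)   [square of b] = x*y*z^3 - x^2*z^2 - y^2*z^2 - x*y*z + x^2 + y^2 + z^2 - 2
trace(b a b^2 a b^2 a b a) = trace(b) * trace(a b^2 a b a b a b) - trace(a b^2 a b a b a)   [square of b] = y^2*z^4 - 2*x*y*z^3 + x^2*z^2 - 2*y^2*z^2 + 3*x*y*z - x^2 - z^2 + 2
trace(b^2 a b a^-1 b a b^2 a) = trace(b a b^2 a b^2 a b) * trace(a) - trace(b a b^2 a b^2 a b a)   [inverse elimination on a] = x*y^3*z^3 - 3*x^2*y^2*z^2 - y^2*z^4 + 3*x^3*y*z + 2*x*y*z^3 - x^4 - x^2*z^2 + 2*y^2*z^2 - 6*x*y*z + 4*x^2 + z^2 - 2
trace(a b a^-1 b a b^2 a^-1 b^2) = trace(b^2 a b a^-1 b a b^2) * trace(a) - trace(b^2 a b a^-1 b a b^2 a)   [inverse elimination on a] = x^2*y^4*z^2 - 2*x^3*y^3*z - 2*x*y^3*z^3 + x^4*y^2 + 2*x^2*y^2*z^2 + y^2*z^4 + 2*x*y^3*z - 2*x^2*y^2 - 2*y^2*z^2 + x*y*z - x^2 - z^2 + 2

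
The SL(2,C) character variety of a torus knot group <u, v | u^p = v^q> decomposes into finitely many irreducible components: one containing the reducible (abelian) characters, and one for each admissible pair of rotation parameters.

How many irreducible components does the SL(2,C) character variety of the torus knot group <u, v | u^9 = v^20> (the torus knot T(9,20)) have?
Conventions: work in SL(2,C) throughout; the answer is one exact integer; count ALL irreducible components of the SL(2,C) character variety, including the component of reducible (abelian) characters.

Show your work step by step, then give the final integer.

77

For T(9,20): irreducibility forces the central element u^9 = v^20 to one of +I, -I.
This locks tr(u) to 2*cos(pi*alpha/9), alpha in 1..8, and tr(v) to 2*cos(pi*beta/20), beta in 1..19, on each component of irreducible characters.
The two central values (-1)^alpha I and (-1)^beta I must be the same matrix, so alpha and beta share a parity.
Counting: 4 odd alphas x 10 odd betas + 4 even alphas x 9 even betas = 40 + 36 = 76.
components with irreducible characters: 76; plus the single component of reducible (abelian) characters: total 77.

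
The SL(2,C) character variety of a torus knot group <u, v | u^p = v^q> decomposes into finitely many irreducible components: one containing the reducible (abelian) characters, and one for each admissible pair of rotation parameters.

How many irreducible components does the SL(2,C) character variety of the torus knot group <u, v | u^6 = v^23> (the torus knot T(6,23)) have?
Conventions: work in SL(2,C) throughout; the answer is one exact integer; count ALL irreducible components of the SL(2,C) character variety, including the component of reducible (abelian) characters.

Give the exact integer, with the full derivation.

56

In the torus knot group T(6,23), u^6 = v^23 is central, so an irreducible representation sends it to +I or -I (Schur).
So on each irreducible component the traces are pinned: tr(u) = 2*cos(pi*alpha/6) with 1 <= alpha <= 5, tr(v) = 2*cos(pi*beta/23) with 1 <= beta <= 22.
The two central values (-1)^alpha I and (-1)^beta I must be the same matrix, so alpha and beta share a parity.
count pairs: odd alpha (3 choices) x odd beta (11), plus even alpha (2) x even beta (11): 3*11 + 2*11 = 55.
components with irreducible characters: 55; plus the single component of reducible (abelian) characters: total 56.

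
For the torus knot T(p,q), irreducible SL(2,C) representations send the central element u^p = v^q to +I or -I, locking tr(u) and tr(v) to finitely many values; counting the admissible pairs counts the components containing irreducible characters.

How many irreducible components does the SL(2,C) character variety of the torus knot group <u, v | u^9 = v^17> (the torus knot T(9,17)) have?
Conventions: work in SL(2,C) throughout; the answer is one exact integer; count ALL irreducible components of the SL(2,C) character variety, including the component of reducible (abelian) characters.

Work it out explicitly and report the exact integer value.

65

In the torus knot group T(9,17), u^9 = v^17 is central, so an irreducible representation sends it to +I or -I (Schur).
On an irreducible component, tr(u) is locked at 2*cos(pi*alpha/9) for some alpha in 1..8, and tr(v) at 2*cos(pi*beta/17) for some beta in 1..16.
Consistency of u^9 = (-1)^alpha I with v^17 = (-1)^beta I forces alpha = beta (mod 2).
Enumerate parity-matched pairs: 4*8 odd-odd plus 4*8 even-even gives 64.
components with irreducible characters: 64; plus the single component of reducible (abelian) characters: total 65.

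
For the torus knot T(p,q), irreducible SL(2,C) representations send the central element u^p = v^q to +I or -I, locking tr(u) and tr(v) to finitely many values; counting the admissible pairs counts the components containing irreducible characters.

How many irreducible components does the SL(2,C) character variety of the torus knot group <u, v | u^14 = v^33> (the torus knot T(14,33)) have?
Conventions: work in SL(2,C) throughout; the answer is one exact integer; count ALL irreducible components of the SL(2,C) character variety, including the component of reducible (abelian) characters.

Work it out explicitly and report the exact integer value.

209

Gamma = < u, v | u^14 = v^33 > (torus knot T(14,33)); the central element u^14 = v^33 acts as +I or -I in any irreducible SL(2,C) representation.
This locks tr(u) to 2*cos(pi*alpha/14), alpha in 1..13, and tr(v) to 2*cos(pi*beta/33), beta in 1..32, on each component of irreducible characters.
The two central values (-1)^alpha I and (-1)^beta I must be the same matrix, so alpha and beta share a parity.
Counting: 7 odd alphas x 16 odd betas + 6 even alphas x 16 even betas = 112 + 96 = 208.
components with irreducible characters: 208; plus the single component of reducible (abelian) characters: total 209.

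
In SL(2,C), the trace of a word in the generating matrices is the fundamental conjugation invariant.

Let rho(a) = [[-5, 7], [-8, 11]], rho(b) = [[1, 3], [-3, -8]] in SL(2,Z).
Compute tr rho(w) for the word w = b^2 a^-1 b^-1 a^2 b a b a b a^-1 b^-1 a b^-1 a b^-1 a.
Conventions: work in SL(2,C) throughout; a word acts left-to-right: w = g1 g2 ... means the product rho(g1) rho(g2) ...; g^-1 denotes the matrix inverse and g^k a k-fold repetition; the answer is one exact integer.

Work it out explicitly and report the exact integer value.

rho(b) = [[1, 3], [-3, -8]]
... * rho(b) = [[1, 3], [-3, -8]]  ->  [[-8, -21], [21, 55]]
... * rho(a^-1) = [[11, -7], [8, -5]]  ->  [[-256, 161], [671, -422]]
... * rho(b^-1) = [[-8, -3], [3, 1]]  ->  [[2531, 929], [-6634, -2435]]
... * rho(a) = [[-5, 7], [-8, 11]]  ->  [[-20087, 27936], [52650, -73223]]
... * rho(a) = [[-5, 7], [-8, 11]]  ->  [[-123053, 166687], [322534, -436903]]
... * rho(b) = [[1, 3], [-3, -8]]  ->  [[-623114, -1702655], [1633243, 4462826]]
... * rho(a) = [[-5, 7], [-8, 11]]  ->  [[16736810, -23091003], [-43868823, 60523787]]
... * rho(b) = [[1, 3], [-3, -8]]  ->  [[86009819, 234938454], [-225440184, -615796765]]
... * rho(a) = [[-5, 7], [-8, 11]]  ->  [[-2309556727, 3186391727], [6053575040, -8351845703]]
... * rho(b) = [[1, 3], [-3, -8]]  ->  [[-11868731908, -32419803997], [31109112149, 84975490744]]
... * rho(a^-1) = [[11, -7], [8, -5]]  ->  [[-389914482964, 245180143341], [1022004159591, -642641238763]]
... * rho(b^-1) = [[-8, -3], [3, 1]]  ->  [[3854856293735, 1414923592233], [-10103956993017, -3708653717536]]
... * rho(a) = [[-5, 7], [-8, 11]]  ->  [[-30593670206539, 42548153570708], [80189014705373, -111522889844015]]
... * rho(b^-1) = [[-8, -3], [3, 1]]  ->  [[372393822364436, 134329164190325], [-976080787175029, -352089933960134]]
... * rho(a) = [[-5, 7], [-8, 11]]  ->  [[-2936602425344780, 4084377562644627], [7697123407556217, -10705554783786677]]
... * rho(b^-1) = [[-8, -3], [3, 1]]  ->  [[35745952090692121, 12894184838678967], [-93693651611809767, -33796925006455328]]
... * rho(a) = [[-5, 7], [-8, 11]]  ->  [[-281883239162892341, 392057697860313484], [738843658110691459, -1027621736353676977]]
tr = -281883239162892341 + -1027621736353676977 = -1309504975516569318

-1309504975516569318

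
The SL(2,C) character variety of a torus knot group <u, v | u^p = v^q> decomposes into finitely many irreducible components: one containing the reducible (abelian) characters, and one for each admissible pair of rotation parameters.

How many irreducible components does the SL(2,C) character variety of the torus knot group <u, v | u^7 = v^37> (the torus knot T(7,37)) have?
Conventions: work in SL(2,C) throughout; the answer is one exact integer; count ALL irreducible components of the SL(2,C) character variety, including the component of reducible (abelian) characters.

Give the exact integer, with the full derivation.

For T(7,37): irreducibility forces the central element u^7 = v^37 to one of +I, -I.
This locks tr(u) to 2*cos(pi*alpha/7), alpha in 1..6, and tr(v) to 2*cos(pi*beta/37), beta in 1..36, on each component of irreducible characters.
Consistency of u^7 = (-1)^alpha I with v^37 = (-1)^beta I forces alpha = beta (mod 2).
Enumerate parity-matched pairs: 3*18 odd-odd plus 3*18 even-even gives 108.
components with irreducible characters: 108; plus the single component of reducible (abelian) characters: total 109.

109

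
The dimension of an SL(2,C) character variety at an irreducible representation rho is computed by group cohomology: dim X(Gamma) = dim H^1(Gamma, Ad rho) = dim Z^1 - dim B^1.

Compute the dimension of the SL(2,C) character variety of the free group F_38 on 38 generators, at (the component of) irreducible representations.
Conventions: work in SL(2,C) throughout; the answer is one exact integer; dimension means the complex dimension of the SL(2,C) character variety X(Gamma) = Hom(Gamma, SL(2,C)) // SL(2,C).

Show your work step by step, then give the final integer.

111

The free group F_38: 38 generators, no relators.
Z^1(Gamma, Ad rho) = (sl_2)^38: a cocycle is a free choice of one sl_2 vector per generator, so dim Z^1 = 3*38 = 114.
Irreducibility makes the coboundary map sl_2 -> Z^1 injective (trivial centralizer), so dim B^1 = 3.
dim X = dim H^1 = dim Z^1 - dim B^1 = 114 - 3 = 111.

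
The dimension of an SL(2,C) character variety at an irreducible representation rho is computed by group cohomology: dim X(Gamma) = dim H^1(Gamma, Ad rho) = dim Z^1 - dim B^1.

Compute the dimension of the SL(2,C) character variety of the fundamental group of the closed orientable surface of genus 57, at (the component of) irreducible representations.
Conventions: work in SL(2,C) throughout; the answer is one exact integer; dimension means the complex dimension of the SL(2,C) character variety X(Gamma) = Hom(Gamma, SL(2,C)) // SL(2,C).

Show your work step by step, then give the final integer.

Gamma = pi_1(Sigma_57) = < a_1, b_1, ..., a_57, b_57 | prod [a_i, b_i] > has 2g = 114 generators and 1 relator.
Before the relator condition, cocycle space has dim 3*114 = 342.
d_2 is surjective at irreducible rho (its cokernel H^2 is dual to H^0 = 0), so dim Z^1 = 342 - 3 = 339.
As always at irreducible rho, dim B^1 = 3.
Hence dim X = 339 - 3 = 336.

336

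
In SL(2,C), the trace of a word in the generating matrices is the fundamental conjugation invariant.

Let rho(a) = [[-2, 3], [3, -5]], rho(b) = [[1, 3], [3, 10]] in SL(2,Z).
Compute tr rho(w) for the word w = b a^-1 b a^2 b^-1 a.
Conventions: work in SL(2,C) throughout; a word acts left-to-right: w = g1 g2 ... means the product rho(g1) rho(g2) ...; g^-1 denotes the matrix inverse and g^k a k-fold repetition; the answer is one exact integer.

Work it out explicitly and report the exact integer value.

rho(b) = [[1, 3], [3, 10]]
... * rho(a^-1) = [[-5, -3], [-3, -2]]  ->  [[-14, -9], [-45, -29]]
... * rho(b) = [[1, 3], [3, 10]]  ->  [[-41, -132], [-132, -425]]
... * rho(a) = [[-2, 3], [3, -5]]  ->  [[-314, 537], [-1011, 1729]]
... * rho(a) = [[-2, 3], [3, -5]]  ->  [[2239, -3627], [7209, -11678]]
... * rho(b^-1) = [[10, -3], [-3, 1]]  ->  [[33271, -10344], [107124, -33305]]
... * rho(a) = [[-2, 3], [3, -5]]  ->  [[-97574, 151533], [-314163, 487897]]
tr = -97574 + 487897 = 390323

390323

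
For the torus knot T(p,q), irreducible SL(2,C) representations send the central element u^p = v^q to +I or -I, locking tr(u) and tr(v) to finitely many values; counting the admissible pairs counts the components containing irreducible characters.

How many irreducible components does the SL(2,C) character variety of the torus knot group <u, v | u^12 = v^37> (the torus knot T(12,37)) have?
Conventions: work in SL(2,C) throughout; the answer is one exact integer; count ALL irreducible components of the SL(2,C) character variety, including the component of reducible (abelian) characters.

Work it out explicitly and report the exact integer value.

199

For T(12,37): irreducibility forces the central element u^12 = v^37 to one of +I, -I.
On an irreducible component, tr(u) is locked at 2*cos(pi*alpha/12) for some alpha in 1..11, and tr(v) at 2*cos(pi*beta/37) for some beta in 1..36.
Consistency of u^12 = (-1)^alpha I with v^37 = (-1)^beta I forces alpha = beta (mod 2).
Counting: 6 odd alphas x 18 odd betas + 5 even alphas x 18 even betas = 108 + 90 = 198.
components with irreducible characters: 198; plus the single component of reducible (abelian) characters: total 199.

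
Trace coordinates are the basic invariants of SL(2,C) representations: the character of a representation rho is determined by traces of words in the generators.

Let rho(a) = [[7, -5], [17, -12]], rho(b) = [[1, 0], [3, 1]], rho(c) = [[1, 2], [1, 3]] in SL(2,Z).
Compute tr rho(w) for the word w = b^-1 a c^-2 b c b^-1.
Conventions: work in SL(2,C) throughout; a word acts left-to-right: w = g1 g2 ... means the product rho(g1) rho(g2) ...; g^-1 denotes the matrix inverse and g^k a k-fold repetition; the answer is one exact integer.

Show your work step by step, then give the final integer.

1405

rho(b^-1) = [[1, 0], [-3, 1]]
... * rho(a) = [[7, -5], [17, -12]]  ->  [[7, -5], [-4, 3]]
... * rho(c^-1) = [[3, -2], [-1, 1]]  ->  [[26, -19], [-15, 11]]
... * rho(c^-1) = [[3, -2], [-1, 1]]  ->  [[97, -71], [-56, 41]]
... * rho(b) = [[1, 0], [3, 1]]  ->  [[-116, -71], [67, 41]]
... * rho(c) = [[1, 2], [1, 3]]  ->  [[-187, -445], [108, 257]]
... * rho(b^-1) = [[1, 0], [-3, 1]]  ->  [[1148, -445], [-663, 257]]
tr = 1148 + 257 = 1405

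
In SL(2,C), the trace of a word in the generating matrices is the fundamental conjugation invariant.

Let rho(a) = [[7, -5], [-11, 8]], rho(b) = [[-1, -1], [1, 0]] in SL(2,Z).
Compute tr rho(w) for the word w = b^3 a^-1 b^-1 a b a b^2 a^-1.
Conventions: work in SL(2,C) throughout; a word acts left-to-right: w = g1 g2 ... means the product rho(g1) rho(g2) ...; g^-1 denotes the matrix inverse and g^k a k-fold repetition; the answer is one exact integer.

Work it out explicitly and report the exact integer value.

2911

rho(b) = [[-1, -1], [1, 0]]
... * rho(b) = [[-1, -1], [1, 0]]  ->  [[0, 1], [-1, -1]]
... * rho(b) = [[-1, -1], [1, 0]]  ->  [[1, 0], [0, 1]]
... * rho(a^-1) = [[8, 5], [11, 7]]  ->  [[8, 5], [11, 7]]
... * rho(b^-1) = [[0, 1], [-1, -1]]  ->  [[-5, 3], [-7, 4]]
... * rho(a) = [[7, -5], [-11, 8]]  ->  [[-68, 49], [-93, 67]]
... * rho(b) = [[-1, -1], [1, 0]]  ->  [[117, 68], [160, 93]]
... * rho(a) = [[7, -5], [-11, 8]]  ->  [[71, -41], [97, -56]]
... * rho(b) = [[-1, -1], [1, 0]]  ->  [[-112, -71], [-153, -97]]
... * rho(b) = [[-1, -1], [1, 0]]  ->  [[41, 112], [56, 153]]
... * rho(a^-1) = [[8, 5], [11, 7]]  ->  [[1560, 989], [2131, 1351]]
tr = 1560 + 1351 = 2911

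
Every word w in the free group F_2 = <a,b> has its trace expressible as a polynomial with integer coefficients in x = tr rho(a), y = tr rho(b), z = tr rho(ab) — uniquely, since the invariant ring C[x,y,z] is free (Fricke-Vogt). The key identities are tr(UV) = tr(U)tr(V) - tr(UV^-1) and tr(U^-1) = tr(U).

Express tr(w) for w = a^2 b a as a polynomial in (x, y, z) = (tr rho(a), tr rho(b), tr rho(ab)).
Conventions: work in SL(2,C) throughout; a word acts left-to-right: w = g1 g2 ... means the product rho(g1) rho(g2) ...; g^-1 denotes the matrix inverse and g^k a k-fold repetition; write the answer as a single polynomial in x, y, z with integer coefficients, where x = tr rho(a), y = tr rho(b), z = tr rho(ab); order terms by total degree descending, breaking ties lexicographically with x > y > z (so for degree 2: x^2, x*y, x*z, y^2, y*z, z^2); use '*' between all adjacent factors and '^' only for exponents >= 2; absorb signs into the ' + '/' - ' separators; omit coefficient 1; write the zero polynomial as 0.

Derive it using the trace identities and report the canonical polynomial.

tr(a b a) = tr(a) tr(b a) - tr(b)  (reduce the a square) = x*z - y
use: tr(a^2 b a) = tr(a) tr(a b a) - tr(a b)  (reduce the a square) = x^2*z - x*y - z

x^2*z - x*y - z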